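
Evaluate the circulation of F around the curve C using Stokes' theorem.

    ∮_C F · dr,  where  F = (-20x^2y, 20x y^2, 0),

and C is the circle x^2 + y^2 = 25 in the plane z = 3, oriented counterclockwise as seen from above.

Let S be the flat disk x^2 + y^2 ≤ 25 in the plane z = 3, with upward unit normal n̂ = ẑ. By Stokes' theorem,

    ∮_C F · dr = ∬_S (∇ × F) · n̂ dS = ∬_D (curl F)_z dA,

where D is the disk x^2 + y^2 ≤ 25.

Compute the curl of F = (-20x^2y, 20x y^2, 0):
    (∇ × F)_x = ∂F_z/∂y - ∂F_y/∂z = 0,
    (∇ × F)_y = ∂F_x/∂z - ∂F_z/∂x = 0,
    (∇ × F)_z = ∂F_y/∂x - ∂F_x/∂y = 20x^2 + 20y^2.

On z = 3, (curl F)_z = 20x^2 + 20y^2.

Convert to polar (x = r cos θ, y = r sin θ, dA = r dr dθ); the integrand becomes 20r^2, so

    ∬_D (curl F)_z dA = ∫_0^{2π} ∫_0^{5} (20r^2) · r dr dθ.

Inner (r from 0 to 5): 3125.
Outer (θ from 0 to 2π): 6250π.

Therefore ∮_C F · dr = 6250π.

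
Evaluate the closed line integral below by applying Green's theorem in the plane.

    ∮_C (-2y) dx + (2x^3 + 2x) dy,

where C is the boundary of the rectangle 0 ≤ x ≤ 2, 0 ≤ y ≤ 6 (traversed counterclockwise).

Green's theorem converts the closed line integral into a double integral over the enclosed region D:

    ∮_C P dx + Q dy = ∬_D (∂Q/∂x - ∂P/∂y) dA.

Here P = -2y, Q = 2x^3 + 2x, so

    ∂Q/∂x = 6x^2 + 2,    ∂P/∂y = -2,
    ∂Q/∂x - ∂P/∂y = 6x^2 + 4.

D is the region 0 ≤ x ≤ 2, 0 ≤ y ≤ 6. Evaluating the double integral:

    ∬_D (6x^2 + 4) dA = ∫_0^{2} ∫_0^{6} (6x^2 + 4) dy dx.

Inner (y from 0 to 6): 36x^2 + 24.
Outer (x from 0 to 2): 144.

Therefore ∮_C P dx + Q dy = 144.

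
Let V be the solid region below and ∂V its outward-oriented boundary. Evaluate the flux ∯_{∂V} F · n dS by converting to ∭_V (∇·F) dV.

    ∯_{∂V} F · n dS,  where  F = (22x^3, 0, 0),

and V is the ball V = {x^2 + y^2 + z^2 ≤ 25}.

By the divergence theorem,

    ∯_{∂V} F · n dS = ∭_V (∇ · F) dV.

Compute the divergence:
    ∇ · F = ∂F_x/∂x + ∂F_y/∂y + ∂F_z/∂z = 66x^2 + 0 + 0 = 66x^2.

In spherical coordinates, x = ρ sin(φ) cos(θ), y = ρ sin(φ) sin(θ), z = ρ cos(φ), dV = ρ^2 sin(φ) dρ dφ dθ, with 0 ≤ ρ ≤ 5, 0 ≤ φ ≤ π, 0 ≤ θ ≤ 2π.

The integrand, after substitution and multiplying by the volume element, becomes (66ρ^2sin(φ)^2cos(θ)^2) · ρ^2 sin(φ), so

    ∭_V (∇·F) dV = ∫_0^{2π} ∫_0^{π} ∫_0^{5} (66ρ^2sin(φ)^2cos(θ)^2) · ρ^2 sin(φ) dρ dφ dθ.

Inner (ρ from 0 to 5): 41250sin(φ)^3cos(θ)^2.
Middle (φ from 0 to π): 55000cos(θ)^2.
Outer (θ from 0 to 2π): 55000π.

Therefore ∯_{∂V} F · n dS = 55000π.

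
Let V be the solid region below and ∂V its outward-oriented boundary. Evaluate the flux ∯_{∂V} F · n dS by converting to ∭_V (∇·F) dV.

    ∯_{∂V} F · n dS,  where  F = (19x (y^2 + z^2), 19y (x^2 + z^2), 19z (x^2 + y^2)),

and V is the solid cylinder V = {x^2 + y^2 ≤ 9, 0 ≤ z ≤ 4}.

By the divergence theorem,

    ∯_{∂V} F · n dS = ∭_V (∇ · F) dV.

Compute the divergence:
    ∇ · F = ∂F_x/∂x + ∂F_y/∂y + ∂F_z/∂z = 19y^2 + 19z^2 + 19x^2 + 19z^2 + 19x^2 + 19y^2 = 38x^2 + 38y^2 + 38z^2.

In cylindrical coordinates, x = r cos(θ), y = r sin(θ), z = z, dV = r dr dθ dz, with 0 ≤ r ≤ 3, 0 ≤ θ ≤ 2π, 0 ≤ z ≤ 4.

The integrand, after substitution and multiplying by the volume element, becomes (38r^2 + 38z^2) · r, so

    ∭_V (∇·F) dV = ∫_0^{2π} ∫_0^{3} ∫_0^{4} (38r^2 + 38z^2) · r dz dr dθ.

Inner (z from 0 to 4): 152r (r^2 + 16/3).
Middle (r from 0 to 3): 6726.
Outer (θ from 0 to 2π): 13452π.

Therefore ∯_{∂V} F · n dS = 13452π.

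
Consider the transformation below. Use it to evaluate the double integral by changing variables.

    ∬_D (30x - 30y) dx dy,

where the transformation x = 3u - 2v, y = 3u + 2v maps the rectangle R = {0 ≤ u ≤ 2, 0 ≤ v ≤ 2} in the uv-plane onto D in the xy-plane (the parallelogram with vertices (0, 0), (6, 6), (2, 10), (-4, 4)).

Compute the Jacobian determinant of (x, y) with respect to (u, v):

    ∂(x,y)/∂(u,v) = | 3  -2 | = (3)(2) - (-2)(3) = 12.
                   | 3  2 |

Its absolute value is |J| = 12 (the area scaling factor).

Substituting x = 3u - 2v, y = 3u + 2v into the integrand,

    30x - 30y → -120v,

so the integral becomes

    ∬_R (-120v) · |J| du dv = ∫_0^2 ∫_0^2 (-1440v) dv du.

Inner (v): -2880.
Outer (u): -5760.

Therefore ∬_D (30x - 30y) dx dy = -5760.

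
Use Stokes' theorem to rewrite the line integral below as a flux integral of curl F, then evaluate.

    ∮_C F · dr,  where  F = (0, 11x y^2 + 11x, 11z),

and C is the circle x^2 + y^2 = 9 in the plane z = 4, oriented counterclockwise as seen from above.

Let S be the flat disk x^2 + y^2 ≤ 9 in the plane z = 4, with upward unit normal n̂ = ẑ. By Stokes' theorem,

    ∮_C F · dr = ∬_S (∇ × F) · n̂ dS = ∬_D (curl F)_z dA,

where D is the disk x^2 + y^2 ≤ 9.

Compute the curl of F = (0, 11x y^2 + 11x, 11z):
    (∇ × F)_x = ∂F_z/∂y - ∂F_y/∂z = 0,
    (∇ × F)_y = ∂F_x/∂z - ∂F_z/∂x = 0,
    (∇ × F)_z = ∂F_y/∂x - ∂F_x/∂y = 11y^2 + 11.

On z = 4, (curl F)_z = 11y^2 + 11.

Convert to polar (x = r cos θ, y = r sin θ, dA = r dr dθ); the integrand becomes 11r^2sin(θ)^2 + 11, so

    ∬_D (curl F)_z dA = ∫_0^{2π} ∫_0^{3} (11r^2sin(θ)^2 + 11) · r dr dθ.

Inner (r from 0 to 3): 891sin(θ)^2/4 + 99/2.
Outer (θ from 0 to 2π): 1287π/4.

Therefore ∮_C F · dr = 1287π/4.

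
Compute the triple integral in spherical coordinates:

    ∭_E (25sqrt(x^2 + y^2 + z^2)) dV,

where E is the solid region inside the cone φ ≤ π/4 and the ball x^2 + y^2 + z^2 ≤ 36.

In spherical coordinates, x = ρ sin(φ) cos(θ), y = ρ sin(φ) sin(θ), z = ρ cos(φ), and dV = ρ^2 sin(φ) dρ dφ dθ.

The integrand becomes 25ρ, so

    ∭_E (25sqrt(x^2 + y^2 + z^2)) dV = ∫_{0}^{2π} ∫_{0}^{π/4} ∫_{0}^{6} (25ρ) · ρ^2 sin(φ) dρ dφ dθ.

Inner (ρ): 8100sin(φ).
Middle (φ): 8100 - 4050sqrt(2).
Outer (θ): 8100π (2 - sqrt(2)).

Therefore the triple integral equals 8100π (2 - sqrt(2)).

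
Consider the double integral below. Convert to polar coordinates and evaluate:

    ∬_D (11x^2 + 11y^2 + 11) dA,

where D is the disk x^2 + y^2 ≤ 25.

The region D is 0 ≤ r ≤ 5, 0 ≤ θ ≤ 2π in polar coordinates, where x = r cos(θ), y = r sin(θ), and dA = r dr dθ.

Under the substitution, the integrand becomes 11r^2 + 11, so

    ∬_D (11x^2 + 11y^2 + 11) dA = ∫_{0}^{2π} ∫_{0}^{5} (11r^2 + 11) · r dr dθ.

Inner integral (in r): ∫_{0}^{5} (11r^2 + 11) · r dr = 7425/4.

Outer integral (in θ): ∫_{0}^{2π} (7425/4) dθ = 7425π/2.

Therefore ∬_D (11x^2 + 11y^2 + 11) dA = 7425π/2.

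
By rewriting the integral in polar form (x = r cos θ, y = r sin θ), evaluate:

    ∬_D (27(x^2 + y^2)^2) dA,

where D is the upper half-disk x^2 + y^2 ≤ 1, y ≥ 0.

The region D is 0 ≤ r ≤ 1, 0 ≤ θ ≤ π in polar coordinates, where x = r cos(θ), y = r sin(θ), and dA = r dr dθ.

Under the substitution, the integrand becomes 27r^4, so

    ∬_D (27(x^2 + y^2)^2) dA = ∫_{0}^{π} ∫_{0}^{1} (27r^4) · r dr dθ.

Inner integral (in r): ∫_{0}^{1} (27r^4) · r dr = 9/2.

Outer integral (in θ): ∫_{0}^{π} (9/2) dθ = 9π/2.

Therefore ∬_D (27(x^2 + y^2)^2) dA = 9π/2.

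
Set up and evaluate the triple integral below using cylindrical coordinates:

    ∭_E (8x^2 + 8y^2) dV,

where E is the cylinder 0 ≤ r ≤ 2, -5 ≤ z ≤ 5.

In cylindrical coordinates, x = r cos(θ), y = r sin(θ), z = z, and dV = r dr dθ dz.

The integrand becomes 8r^2, so

    ∭_E (8x^2 + 8y^2) dV = ∫_{0}^{2π} ∫_{0}^{2} ∫_{-5}^{5} (8r^2) · r dz dr dθ.

Inner (z): 80r^3.
Middle (r from 0 to 2): 320.
Outer (θ): 640π.

Therefore the triple integral equals 640π.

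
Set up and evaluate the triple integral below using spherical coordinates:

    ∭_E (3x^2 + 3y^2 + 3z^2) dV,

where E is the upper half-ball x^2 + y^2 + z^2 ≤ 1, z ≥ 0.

In spherical coordinates, x = ρ sin(φ) cos(θ), y = ρ sin(φ) sin(θ), z = ρ cos(φ), and dV = ρ^2 sin(φ) dρ dφ dθ.

The integrand becomes 3ρ^2, so

    ∭_E (3x^2 + 3y^2 + 3z^2) dV = ∫_{0}^{2π} ∫_{0}^{π/2} ∫_{0}^{1} (3ρ^2) · ρ^2 sin(φ) dρ dφ dθ.

Inner (ρ): 3sin(φ)/5.
Middle (φ): 3/5.
Outer (θ): 6π/5.

Therefore the triple integral equals 6π/5.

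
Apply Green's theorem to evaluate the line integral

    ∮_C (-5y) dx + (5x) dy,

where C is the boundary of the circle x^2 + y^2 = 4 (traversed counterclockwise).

Green's theorem converts the closed line integral into a double integral over the enclosed region D:

    ∮_C P dx + Q dy = ∬_D (∂Q/∂x - ∂P/∂y) dA.

Here P = -5y, Q = 5x, so

    ∂Q/∂x = 5,    ∂P/∂y = -5,
    ∂Q/∂x - ∂P/∂y = 10.

D is the region x^2 + y^2 ≤ 4. Evaluating the double integral:

In polar coordinates (x = r cos θ, y = r sin θ, dA = r dr dθ) the integrand becomes 10, so

    ∬_D (10) dA = ∫_0^{2π} ∫_0^{2} (10) · r dr dθ.

Inner (r from 0 to 2): 20.
Outer (θ from 0 to 2π): 40π.

Therefore ∮_C P dx + Q dy = 40π.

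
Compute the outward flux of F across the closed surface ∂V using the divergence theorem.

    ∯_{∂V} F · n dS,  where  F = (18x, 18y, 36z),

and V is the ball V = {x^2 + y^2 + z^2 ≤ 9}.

By the divergence theorem,

    ∯_{∂V} F · n dS = ∭_V (∇ · F) dV.

Compute the divergence:
    ∇ · F = ∂F_x/∂x + ∂F_y/∂y + ∂F_z/∂z = 18 + 18 + 36 = 72.

In spherical coordinates, x = ρ sin(φ) cos(θ), y = ρ sin(φ) sin(θ), z = ρ cos(φ), dV = ρ^2 sin(φ) dρ dφ dθ, with 0 ≤ ρ ≤ 3, 0 ≤ φ ≤ π, 0 ≤ θ ≤ 2π.

The integrand, after substitution and multiplying by the volume element, becomes (72) · ρ^2 sin(φ), so

    ∭_V (∇·F) dV = ∫_0^{2π} ∫_0^{π} ∫_0^{3} (72) · ρ^2 sin(φ) dρ dφ dθ.

Inner (ρ from 0 to 3): 648sin(φ).
Middle (φ from 0 to π): 1296.
Outer (θ from 0 to 2π): 2592π.

Therefore ∯_{∂V} F · n dS = 2592π.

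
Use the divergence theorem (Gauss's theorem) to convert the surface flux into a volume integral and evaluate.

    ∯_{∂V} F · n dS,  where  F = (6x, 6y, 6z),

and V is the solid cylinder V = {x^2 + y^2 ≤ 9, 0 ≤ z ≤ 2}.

By the divergence theorem,

    ∯_{∂V} F · n dS = ∭_V (∇ · F) dV.

Compute the divergence:
    ∇ · F = ∂F_x/∂x + ∂F_y/∂y + ∂F_z/∂z = 6 + 6 + 6 = 18.

In cylindrical coordinates, x = r cos(θ), y = r sin(θ), z = z, dV = r dr dθ dz, with 0 ≤ r ≤ 3, 0 ≤ θ ≤ 2π, 0 ≤ z ≤ 2.

The integrand, after substitution and multiplying by the volume element, becomes (18) · r, so

    ∭_V (∇·F) dV = ∫_0^{2π} ∫_0^{3} ∫_0^{2} (18) · r dz dr dθ.

Inner (z from 0 to 2): 36r.
Middle (r from 0 to 3): 162.
Outer (θ from 0 to 2π): 324π.

Therefore ∯_{∂V} F · n dS = 324π.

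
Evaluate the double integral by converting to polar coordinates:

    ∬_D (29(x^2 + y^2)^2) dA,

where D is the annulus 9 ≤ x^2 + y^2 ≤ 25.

The region D is 3 ≤ r ≤ 5, 0 ≤ θ ≤ 2π in polar coordinates, where x = r cos(θ), y = r sin(θ), and dA = r dr dθ.

Under the substitution, the integrand becomes 29r^4, so

    ∬_D (29(x^2 + y^2)^2) dA = ∫_{0}^{2π} ∫_{3}^{5} (29r^4) · r dr dθ.

Inner integral (in r): ∫_{3}^{5} (29r^4) · r dr = 215992/3.

Outer integral (in θ): ∫_{0}^{2π} (215992/3) dθ = 431984π/3.

Therefore ∬_D (29(x^2 + y^2)^2) dA = 431984π/3.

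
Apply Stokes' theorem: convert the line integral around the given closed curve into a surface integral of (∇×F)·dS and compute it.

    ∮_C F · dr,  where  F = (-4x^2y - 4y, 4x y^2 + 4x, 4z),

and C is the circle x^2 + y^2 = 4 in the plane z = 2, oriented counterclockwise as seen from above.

Let S be the flat disk x^2 + y^2 ≤ 4 in the plane z = 2, with upward unit normal n̂ = ẑ. By Stokes' theorem,

    ∮_C F · dr = ∬_S (∇ × F) · n̂ dS = ∬_D (curl F)_z dA,

where D is the disk x^2 + y^2 ≤ 4.

Compute the curl of F = (-4x^2y - 4y, 4x y^2 + 4x, 4z):
    (∇ × F)_x = ∂F_z/∂y - ∂F_y/∂z = 0,
    (∇ × F)_y = ∂F_x/∂z - ∂F_z/∂x = 0,
    (∇ × F)_z = ∂F_y/∂x - ∂F_x/∂y = 4x^2 + 4y^2 + 8.

On z = 2, (curl F)_z = 4x^2 + 4y^2 + 8.

Convert to polar (x = r cos θ, y = r sin θ, dA = r dr dθ); the integrand becomes 4r^2 + 8, so

    ∬_D (curl F)_z dA = ∫_0^{2π} ∫_0^{2} (4r^2 + 8) · r dr dθ.

Inner (r from 0 to 2): 32.
Outer (θ from 0 to 2π): 64π.

Therefore ∮_C F · dr = 64π.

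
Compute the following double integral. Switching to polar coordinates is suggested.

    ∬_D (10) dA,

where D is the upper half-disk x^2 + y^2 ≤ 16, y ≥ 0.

The region D is 0 ≤ r ≤ 4, 0 ≤ θ ≤ π in polar coordinates, where x = r cos(θ), y = r sin(θ), and dA = r dr dθ.

Under the substitution, the integrand becomes 10, so

    ∬_D (10) dA = ∫_{0}^{π} ∫_{0}^{4} (10) · r dr dθ.

Inner integral (in r): ∫_{0}^{4} (10) · r dr = 80.

Outer integral (in θ): ∫_{0}^{π} (80) dθ = 80π.

Therefore ∬_D (10) dA = 80π.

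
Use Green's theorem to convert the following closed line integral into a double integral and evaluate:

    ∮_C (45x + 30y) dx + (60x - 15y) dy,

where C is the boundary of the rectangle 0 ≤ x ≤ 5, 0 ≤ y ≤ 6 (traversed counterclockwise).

Green's theorem converts the closed line integral into a double integral over the enclosed region D:

    ∮_C P dx + Q dy = ∬_D (∂Q/∂x - ∂P/∂y) dA.

Here P = 45x + 30y, Q = 60x - 15y, so

    ∂Q/∂x = 60,    ∂P/∂y = 30,
    ∂Q/∂x - ∂P/∂y = 30.

D is the region 0 ≤ x ≤ 5, 0 ≤ y ≤ 6. Evaluating the double integral:

    ∬_D (30) dA = ∫_0^{5} ∫_0^{6} (30) dy dx.

Inner (y from 0 to 6): 180.
Outer (x from 0 to 5): 900.

Therefore ∮_C P dx + Q dy = 900.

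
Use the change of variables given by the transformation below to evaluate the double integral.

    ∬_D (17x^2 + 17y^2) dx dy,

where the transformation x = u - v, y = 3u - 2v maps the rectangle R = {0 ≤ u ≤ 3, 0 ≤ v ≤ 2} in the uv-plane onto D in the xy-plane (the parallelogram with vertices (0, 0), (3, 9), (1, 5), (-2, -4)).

Compute the Jacobian determinant of (x, y) with respect to (u, v):

    ∂(x,y)/∂(u,v) = | 1  -1 | = (1)(-2) - (-1)(3) = 1.
                   | 3  -2 |

Its absolute value is |J| = 1 (the area scaling factor).

Substituting x = u - v, y = 3u - 2v into the integrand,

    17x^2 + 17y^2 → 170u^2 - 238u v + 85v^2,

so the integral becomes

    ∬_R (170u^2 - 238u v + 85v^2) · |J| du dv = ∫_0^3 ∫_0^2 (170u^2 - 238u v + 85v^2) dv du.

Inner (v): 340u^2 - 476u + 680/3.
Outer (u): 1598.

Therefore ∬_D (17x^2 + 17y^2) dx dy = 1598.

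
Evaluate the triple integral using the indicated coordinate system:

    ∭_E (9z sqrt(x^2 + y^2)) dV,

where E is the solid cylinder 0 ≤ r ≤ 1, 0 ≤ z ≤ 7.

In cylindrical coordinates, x = r cos(θ), y = r sin(θ), z = z, and dV = r dr dθ dz.

The integrand becomes 9r z, so

    ∭_E (9z sqrt(x^2 + y^2)) dV = ∫_{0}^{2π} ∫_{0}^{1} ∫_{0}^{7} (9r z) · r dz dr dθ.

Inner (z): 441r^2/2.
Middle (r from 0 to 1): 147/2.
Outer (θ): 147π.

Therefore the triple integral equals 147π.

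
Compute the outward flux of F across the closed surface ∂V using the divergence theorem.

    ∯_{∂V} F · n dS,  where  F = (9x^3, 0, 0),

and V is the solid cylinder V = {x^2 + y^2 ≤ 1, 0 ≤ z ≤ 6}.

By the divergence theorem,

    ∯_{∂V} F · n dS = ∭_V (∇ · F) dV.

Compute the divergence:
    ∇ · F = ∂F_x/∂x + ∂F_y/∂y + ∂F_z/∂z = 27x^2 + 0 + 0 = 27x^2.

In cylindrical coordinates, x = r cos(θ), y = r sin(θ), z = z, dV = r dr dθ dz, with 0 ≤ r ≤ 1, 0 ≤ θ ≤ 2π, 0 ≤ z ≤ 6.

The integrand, after substitution and multiplying by the volume element, becomes (27r^2cos(θ)^2) · r, so

    ∭_V (∇·F) dV = ∫_0^{2π} ∫_0^{1} ∫_0^{6} (27r^2cos(θ)^2) · r dz dr dθ.

Inner (z from 0 to 6): 162r^3cos(θ)^2.
Middle (r from 0 to 1): 81cos(θ)^2/2.
Outer (θ from 0 to 2π): 81π/2.

Therefore ∯_{∂V} F · n dS = 81π/2.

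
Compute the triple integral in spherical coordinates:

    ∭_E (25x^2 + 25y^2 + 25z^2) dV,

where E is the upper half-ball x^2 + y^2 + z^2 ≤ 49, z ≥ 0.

In spherical coordinates, x = ρ sin(φ) cos(θ), y = ρ sin(φ) sin(θ), z = ρ cos(φ), and dV = ρ^2 sin(φ) dρ dφ dθ.

The integrand becomes 25ρ^2, so

    ∭_E (25x^2 + 25y^2 + 25z^2) dV = ∫_{0}^{2π} ∫_{0}^{π/2} ∫_{0}^{7} (25ρ^2) · ρ^2 sin(φ) dρ dφ dθ.

Inner (ρ): 84035sin(φ).
Middle (φ): 84035.
Outer (θ): 168070π.

Therefore the triple integral equals 168070π.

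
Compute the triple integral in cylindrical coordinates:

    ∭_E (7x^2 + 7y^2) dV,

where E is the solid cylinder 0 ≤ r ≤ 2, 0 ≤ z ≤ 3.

In cylindrical coordinates, x = r cos(θ), y = r sin(θ), z = z, and dV = r dr dθ dz.

The integrand becomes 7r^2, so

    ∭_E (7x^2 + 7y^2) dV = ∫_{0}^{2π} ∫_{0}^{2} ∫_{0}^{3} (7r^2) · r dz dr dθ.

Inner (z): 21r^3.
Middle (r from 0 to 2): 84.
Outer (θ): 168π.

Therefore the triple integral equals 168π.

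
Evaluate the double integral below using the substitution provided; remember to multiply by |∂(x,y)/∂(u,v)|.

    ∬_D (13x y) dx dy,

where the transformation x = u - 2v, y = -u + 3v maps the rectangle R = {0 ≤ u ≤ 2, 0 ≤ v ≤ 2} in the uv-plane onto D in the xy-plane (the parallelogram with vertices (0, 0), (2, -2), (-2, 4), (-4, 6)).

Compute the Jacobian determinant of (x, y) with respect to (u, v):

    ∂(x,y)/∂(u,v) = | 1  -2 | = (1)(3) - (-2)(-1) = 1.
                   | -1  3 |

Its absolute value is |J| = 1 (the area scaling factor).

Substituting x = u - 2v, y = -u + 3v into the integrand,

    13x y → -13u^2 + 65u v - 78v^2,

so the integral becomes

    ∬_R (-13u^2 + 65u v - 78v^2) · |J| du dv = ∫_0^2 ∫_0^2 (-13u^2 + 65u v - 78v^2) dv du.

Inner (v): -26u^2 + 130u - 208.
Outer (u): -676/3.

Therefore ∬_D (13x y) dx dy = -676/3.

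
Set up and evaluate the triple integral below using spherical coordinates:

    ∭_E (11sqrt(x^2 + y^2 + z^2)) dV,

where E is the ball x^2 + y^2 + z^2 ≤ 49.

In spherical coordinates, x = ρ sin(φ) cos(θ), y = ρ sin(φ) sin(θ), z = ρ cos(φ), and dV = ρ^2 sin(φ) dρ dφ dθ.

The integrand becomes 11ρ, so

    ∭_E (11sqrt(x^2 + y^2 + z^2)) dV = ∫_{0}^{2π} ∫_{0}^{π} ∫_{0}^{7} (11ρ) · ρ^2 sin(φ) dρ dφ dθ.

Inner (ρ): 26411sin(φ)/4.
Middle (φ): 26411/2.
Outer (θ): 26411π.

Therefore the triple integral equals 26411π.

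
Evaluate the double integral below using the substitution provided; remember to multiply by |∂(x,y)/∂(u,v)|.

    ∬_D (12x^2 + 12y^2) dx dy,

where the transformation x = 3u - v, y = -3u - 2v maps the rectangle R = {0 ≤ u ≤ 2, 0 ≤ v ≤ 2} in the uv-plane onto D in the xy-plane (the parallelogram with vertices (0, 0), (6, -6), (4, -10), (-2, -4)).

Compute the Jacobian determinant of (x, y) with respect to (u, v):

    ∂(x,y)/∂(u,v) = | 3  -1 | = (3)(-2) - (-1)(-3) = -9.
                   | -3  -2 |

Its absolute value is |J| = 9 (the area scaling factor).

Substituting x = 3u - v, y = -3u - 2v into the integrand,

    12x^2 + 12y^2 → 216u^2 + 72u v + 60v^2,

so the integral becomes

    ∬_R (216u^2 + 72u v + 60v^2) · |J| du dv = ∫_0^2 ∫_0^2 (1944u^2 + 648u v + 540v^2) dv du.

Inner (v): 3888u^2 + 1296u + 1440.
Outer (u): 15840.

Therefore ∬_D (12x^2 + 12y^2) dx dy = 15840.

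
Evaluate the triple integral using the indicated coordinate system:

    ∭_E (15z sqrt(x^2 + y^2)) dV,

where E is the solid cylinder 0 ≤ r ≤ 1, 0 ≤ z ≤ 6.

In cylindrical coordinates, x = r cos(θ), y = r sin(θ), z = z, and dV = r dr dθ dz.

The integrand becomes 15r z, so

    ∭_E (15z sqrt(x^2 + y^2)) dV = ∫_{0}^{2π} ∫_{0}^{1} ∫_{0}^{6} (15r z) · r dz dr dθ.

Inner (z): 270r^2.
Middle (r from 0 to 1): 90.
Outer (θ): 180π.

Therefore the triple integral equals 180π.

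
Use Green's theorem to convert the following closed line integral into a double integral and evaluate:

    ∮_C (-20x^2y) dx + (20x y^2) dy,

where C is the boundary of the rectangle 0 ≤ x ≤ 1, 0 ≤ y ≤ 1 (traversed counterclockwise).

Green's theorem converts the closed line integral into a double integral over the enclosed region D:

    ∮_C P dx + Q dy = ∬_D (∂Q/∂x - ∂P/∂y) dA.

Here P = -20x^2y, Q = 20x y^2, so

    ∂Q/∂x = 20y^2,    ∂P/∂y = -20x^2,
    ∂Q/∂x - ∂P/∂y = 20x^2 + 20y^2.

D is the region 0 ≤ x ≤ 1, 0 ≤ y ≤ 1. Evaluating the double integral:

    ∬_D (20x^2 + 20y^2) dA = ∫_0^{1} ∫_0^{1} (20x^2 + 20y^2) dy dx.

Inner (y from 0 to 1): 20x^2 + 20/3.
Outer (x from 0 to 1): 40/3.

Therefore ∮_C P dx + Q dy = 40/3.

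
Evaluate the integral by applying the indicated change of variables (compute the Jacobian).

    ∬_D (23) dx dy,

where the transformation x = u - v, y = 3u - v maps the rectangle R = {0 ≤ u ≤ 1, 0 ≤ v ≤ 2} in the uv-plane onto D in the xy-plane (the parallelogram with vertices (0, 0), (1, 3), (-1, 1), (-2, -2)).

Compute the Jacobian determinant of (x, y) with respect to (u, v):

    ∂(x,y)/∂(u,v) = | 1  -1 | = (1)(-1) - (-1)(3) = 2.
                   | 3  -1 |

Its absolute value is |J| = 2 (the area scaling factor).

Substituting x = u - v, y = 3u - v into the integrand,

    23 → 23,

so the integral becomes

    ∬_R (23) · |J| du dv = ∫_0^1 ∫_0^2 (46) dv du.

Inner (v): 92.
Outer (u): 92.

Therefore ∬_D (23) dx dy = 92.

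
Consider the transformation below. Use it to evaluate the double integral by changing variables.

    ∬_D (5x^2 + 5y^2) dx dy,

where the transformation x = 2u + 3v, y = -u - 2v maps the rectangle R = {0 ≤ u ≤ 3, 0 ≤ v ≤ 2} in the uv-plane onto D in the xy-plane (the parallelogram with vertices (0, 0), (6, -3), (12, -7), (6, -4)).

Compute the Jacobian determinant of (x, y) with respect to (u, v):

    ∂(x,y)/∂(u,v) = | 2  3 | = (2)(-2) - (3)(-1) = -1.
                   | -1  -2 |

Its absolute value is |J| = 1 (the area scaling factor).

Substituting x = 2u + 3v, y = -u - 2v into the integrand,

    5x^2 + 5y^2 → 25u^2 + 80u v + 65v^2,

so the integral becomes

    ∬_R (25u^2 + 80u v + 65v^2) · |J| du dv = ∫_0^3 ∫_0^2 (25u^2 + 80u v + 65v^2) dv du.

Inner (v): 50u^2 + 160u + 520/3.
Outer (u): 1690.

Therefore ∬_D (5x^2 + 5y^2) dx dy = 1690.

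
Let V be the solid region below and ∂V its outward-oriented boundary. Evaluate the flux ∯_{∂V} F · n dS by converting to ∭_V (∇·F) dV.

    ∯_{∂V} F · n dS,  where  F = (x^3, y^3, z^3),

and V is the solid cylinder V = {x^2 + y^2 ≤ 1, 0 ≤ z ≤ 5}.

By the divergence theorem,

    ∯_{∂V} F · n dS = ∭_V (∇ · F) dV.

Compute the divergence:
    ∇ · F = ∂F_x/∂x + ∂F_y/∂y + ∂F_z/∂z = 3x^2 + 3y^2 + 3z^2.

In cylindrical coordinates, x = r cos(θ), y = r sin(θ), z = z, dV = r dr dθ dz, with 0 ≤ r ≤ 1, 0 ≤ θ ≤ 2π, 0 ≤ z ≤ 5.

The integrand, after substitution and multiplying by the volume element, becomes (3r^2 + 3z^2) · r, so

    ∭_V (∇·F) dV = ∫_0^{2π} ∫_0^{1} ∫_0^{5} (3r^2 + 3z^2) · r dz dr dθ.

Inner (z from 0 to 5): 15r^3 + 125r.
Middle (r from 0 to 1): 265/4.
Outer (θ from 0 to 2π): 265π/2.

Therefore ∯_{∂V} F · n dS = 265π/2.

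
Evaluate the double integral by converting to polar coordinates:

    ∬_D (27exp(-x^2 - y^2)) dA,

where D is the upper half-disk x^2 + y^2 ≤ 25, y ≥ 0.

The region D is 0 ≤ r ≤ 5, 0 ≤ θ ≤ π in polar coordinates, where x = r cos(θ), y = r sin(θ), and dA = r dr dθ.

Under the substitution, the integrand becomes 27exp(-r^2), so

    ∬_D (27exp(-x^2 - y^2)) dA = ∫_{0}^{π} ∫_{0}^{5} (27exp(-r^2)) · r dr dθ.

Inner integral (in r): ∫_{0}^{5} (27exp(-r^2)) · r dr = 27/2 - 27exp(-25)/2.

Outer integral (in θ): ∫_{0}^{π} (27/2 - 27exp(-25)/2) dθ = -27π (1 - exp(25))exp(-25)/2.

Therefore ∬_D (27exp(-x^2 - y^2)) dA = -27π (1 - exp(25))exp(-25)/2.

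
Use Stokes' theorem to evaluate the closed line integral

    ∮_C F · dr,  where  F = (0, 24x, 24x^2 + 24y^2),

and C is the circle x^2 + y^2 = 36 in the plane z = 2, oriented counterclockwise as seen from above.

Let S be the flat disk x^2 + y^2 ≤ 36 in the plane z = 2, with upward unit normal n̂ = ẑ. By Stokes' theorem,

    ∮_C F · dr = ∬_S (∇ × F) · n̂ dS = ∬_D (curl F)_z dA,

where D is the disk x^2 + y^2 ≤ 36.

Compute the curl of F = (0, 24x, 24x^2 + 24y^2):
    (∇ × F)_x = ∂F_z/∂y - ∂F_y/∂z = 48y,
    (∇ × F)_y = ∂F_x/∂z - ∂F_z/∂x = -48x,
    (∇ × F)_z = ∂F_y/∂x - ∂F_x/∂y = 24.

On z = 2, (curl F)_z = 24.

Convert to polar (x = r cos θ, y = r sin θ, dA = r dr dθ); the integrand becomes 24, so

    ∬_D (curl F)_z dA = ∫_0^{2π} ∫_0^{6} (24) · r dr dθ.

Inner (r from 0 to 6): 432.
Outer (θ from 0 to 2π): 864π.

Therefore ∮_C F · dr = 864π.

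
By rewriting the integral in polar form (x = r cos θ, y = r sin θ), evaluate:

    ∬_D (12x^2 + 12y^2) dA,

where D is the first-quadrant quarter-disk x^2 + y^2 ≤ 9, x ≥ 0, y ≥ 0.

The region D is 0 ≤ r ≤ 3, 0 ≤ θ ≤ π/2 in polar coordinates, where x = r cos(θ), y = r sin(θ), and dA = r dr dθ.

Under the substitution, the integrand becomes 12r^2, so

    ∬_D (12x^2 + 12y^2) dA = ∫_{0}^{π/2} ∫_{0}^{3} (12r^2) · r dr dθ.

Inner integral (in r): ∫_{0}^{3} (12r^2) · r dr = 243.

Outer integral (in θ): ∫_{0}^{π/2} (243) dθ = 243π/2.

Therefore ∬_D (12x^2 + 12y^2) dA = 243π/2.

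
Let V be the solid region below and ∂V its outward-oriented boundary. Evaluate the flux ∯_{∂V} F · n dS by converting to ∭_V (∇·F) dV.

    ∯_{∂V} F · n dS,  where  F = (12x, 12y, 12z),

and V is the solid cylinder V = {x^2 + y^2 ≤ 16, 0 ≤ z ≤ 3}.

By the divergence theorem,

    ∯_{∂V} F · n dS = ∭_V (∇ · F) dV.

Compute the divergence:
    ∇ · F = ∂F_x/∂x + ∂F_y/∂y + ∂F_z/∂z = 12 + 12 + 12 = 36.

In cylindrical coordinates, x = r cos(θ), y = r sin(θ), z = z, dV = r dr dθ dz, with 0 ≤ r ≤ 4, 0 ≤ θ ≤ 2π, 0 ≤ z ≤ 3.

The integrand, after substitution and multiplying by the volume element, becomes (36) · r, so

    ∭_V (∇·F) dV = ∫_0^{2π} ∫_0^{4} ∫_0^{3} (36) · r dz dr dθ.

Inner (z from 0 to 3): 108r.
Middle (r from 0 to 4): 864.
Outer (θ from 0 to 2π): 1728π.

Therefore ∯_{∂V} F · n dS = 1728π.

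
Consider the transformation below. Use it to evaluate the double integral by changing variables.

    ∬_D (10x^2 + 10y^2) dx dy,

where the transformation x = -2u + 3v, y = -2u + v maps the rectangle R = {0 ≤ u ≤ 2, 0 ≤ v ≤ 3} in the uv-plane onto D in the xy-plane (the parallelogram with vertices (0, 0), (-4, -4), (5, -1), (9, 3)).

Compute the Jacobian determinant of (x, y) with respect to (u, v):

    ∂(x,y)/∂(u,v) = | -2  3 | = (-2)(1) - (3)(-2) = 4.
                   | -2  1 |

Its absolute value is |J| = 4 (the area scaling factor).

Substituting x = -2u + 3v, y = -2u + v into the integrand,

    10x^2 + 10y^2 → 80u^2 - 160u v + 100v^2,

so the integral becomes

    ∬_R (80u^2 - 160u v + 100v^2) · |J| du dv = ∫_0^2 ∫_0^3 (320u^2 - 640u v + 400v^2) dv du.

Inner (v): 960u^2 - 2880u + 3600.
Outer (u): 4000.

Therefore ∬_D (10x^2 + 10y^2) dx dy = 4000.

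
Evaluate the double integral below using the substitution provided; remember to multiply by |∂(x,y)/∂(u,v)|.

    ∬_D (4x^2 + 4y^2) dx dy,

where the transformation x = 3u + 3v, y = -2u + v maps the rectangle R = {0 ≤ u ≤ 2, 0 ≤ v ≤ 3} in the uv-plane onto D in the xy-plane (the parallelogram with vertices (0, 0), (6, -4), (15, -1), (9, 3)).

Compute the Jacobian determinant of (x, y) with respect to (u, v):

    ∂(x,y)/∂(u,v) = | 3  3 | = (3)(1) - (3)(-2) = 9.
                   | -2  1 |

Its absolute value is |J| = 9 (the area scaling factor).

Substituting x = 3u + 3v, y = -2u + v into the integrand,

    4x^2 + 4y^2 → 52u^2 + 56u v + 40v^2,

so the integral becomes

    ∬_R (52u^2 + 56u v + 40v^2) · |J| du dv = ∫_0^2 ∫_0^3 (468u^2 + 504u v + 360v^2) dv du.

Inner (v): 1404u^2 + 2268u + 3240.
Outer (u): 14760.

Therefore ∬_D (4x^2 + 4y^2) dx dy = 14760.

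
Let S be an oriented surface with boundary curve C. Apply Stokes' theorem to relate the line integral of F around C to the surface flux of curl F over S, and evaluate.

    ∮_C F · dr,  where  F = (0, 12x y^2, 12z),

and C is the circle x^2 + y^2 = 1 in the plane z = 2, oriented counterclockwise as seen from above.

Let S be the flat disk x^2 + y^2 ≤ 1 in the plane z = 2, with upward unit normal n̂ = ẑ. By Stokes' theorem,

    ∮_C F · dr = ∬_S (∇ × F) · n̂ dS = ∬_D (curl F)_z dA,

where D is the disk x^2 + y^2 ≤ 1.

Compute the curl of F = (0, 12x y^2, 12z):
    (∇ × F)_x = ∂F_z/∂y - ∂F_y/∂z = 0,
    (∇ × F)_y = ∂F_x/∂z - ∂F_z/∂x = 0,
    (∇ × F)_z = ∂F_y/∂x - ∂F_x/∂y = 12y^2.

On z = 2, (curl F)_z = 12y^2.

Convert to polar (x = r cos θ, y = r sin θ, dA = r dr dθ); the integrand becomes 12r^2sin(θ)^2, so

    ∬_D (curl F)_z dA = ∫_0^{2π} ∫_0^{1} (12r^2sin(θ)^2) · r dr dθ.

Inner (r from 0 to 1): 3sin(θ)^2.
Outer (θ from 0 to 2π): 3π.

Therefore ∮_C F · dr = 3π.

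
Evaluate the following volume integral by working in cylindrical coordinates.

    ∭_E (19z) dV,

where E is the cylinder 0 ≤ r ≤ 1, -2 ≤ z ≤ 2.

In cylindrical coordinates, x = r cos(θ), y = r sin(θ), z = z, and dV = r dr dθ dz.

The integrand becomes 19z, so

    ∭_E (19z) dV = ∫_{0}^{2π} ∫_{0}^{1} ∫_{-2}^{2} (19z) · r dz dr dθ.

Inner (z): 0.
Middle (r from 0 to 1): 0.
Outer (θ): 0.

Therefore the triple integral equals 0.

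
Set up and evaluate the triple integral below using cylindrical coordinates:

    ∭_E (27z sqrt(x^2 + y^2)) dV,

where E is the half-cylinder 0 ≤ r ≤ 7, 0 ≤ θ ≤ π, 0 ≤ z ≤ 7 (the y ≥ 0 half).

In cylindrical coordinates, x = r cos(θ), y = r sin(θ), z = z, and dV = r dr dθ dz.

The integrand becomes 27r z, so

    ∭_E (27z sqrt(x^2 + y^2)) dV = ∫_{0}^{π} ∫_{0}^{7} ∫_{0}^{7} (27r z) · r dz dr dθ.

Inner (z): 1323r^2/2.
Middle (r from 0 to 7): 151263/2.
Outer (θ): 151263π/2.

Therefore the triple integral equals 151263π/2.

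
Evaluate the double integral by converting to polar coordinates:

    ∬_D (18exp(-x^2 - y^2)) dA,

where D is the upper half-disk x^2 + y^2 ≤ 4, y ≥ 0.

The region D is 0 ≤ r ≤ 2, 0 ≤ θ ≤ π in polar coordinates, where x = r cos(θ), y = r sin(θ), and dA = r dr dθ.

Under the substitution, the integrand becomes 18exp(-r^2), so

    ∬_D (18exp(-x^2 - y^2)) dA = ∫_{0}^{π} ∫_{0}^{2} (18exp(-r^2)) · r dr dθ.

Inner integral (in r): ∫_{0}^{2} (18exp(-r^2)) · r dr = 9 - 9exp(-4).

Outer integral (in θ): ∫_{0}^{π} (9 - 9exp(-4)) dθ = -9π exp(-4) + 9π.

Therefore ∬_D (18exp(-x^2 - y^2)) dA = -9π exp(-4) + 9π.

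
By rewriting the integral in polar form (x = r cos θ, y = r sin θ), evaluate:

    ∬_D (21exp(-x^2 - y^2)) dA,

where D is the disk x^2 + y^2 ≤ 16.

The region D is 0 ≤ r ≤ 4, 0 ≤ θ ≤ 2π in polar coordinates, where x = r cos(θ), y = r sin(θ), and dA = r dr dθ.

Under the substitution, the integrand becomes 21exp(-r^2), so

    ∬_D (21exp(-x^2 - y^2)) dA = ∫_{0}^{2π} ∫_{0}^{4} (21exp(-r^2)) · r dr dθ.

Inner integral (in r): ∫_{0}^{4} (21exp(-r^2)) · r dr = 21/2 - 21exp(-16)/2.

Outer integral (in θ): ∫_{0}^{2π} (21/2 - 21exp(-16)/2) dθ = -21π exp(-16) + 21π.

Therefore ∬_D (21exp(-x^2 - y^2)) dA = -21π exp(-16) + 21π.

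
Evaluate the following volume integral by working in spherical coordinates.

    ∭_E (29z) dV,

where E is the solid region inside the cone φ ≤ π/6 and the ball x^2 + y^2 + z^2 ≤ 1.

In spherical coordinates, x = ρ sin(φ) cos(θ), y = ρ sin(φ) sin(θ), z = ρ cos(φ), and dV = ρ^2 sin(φ) dρ dφ dθ.

The integrand becomes 29ρ cos(φ), so

    ∭_E (29z) dV = ∫_{0}^{2π} ∫_{0}^{π/6} ∫_{0}^{1} (29ρ cos(φ)) · ρ^2 sin(φ) dρ dφ dθ.

Inner (ρ): 29sin(2φ)/8.
Middle (φ): 29/32.
Outer (θ): 29π/16.

Therefore the triple integral equals 29π/16.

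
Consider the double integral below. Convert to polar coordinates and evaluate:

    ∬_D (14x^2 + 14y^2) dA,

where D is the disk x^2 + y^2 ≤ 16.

The region D is 0 ≤ r ≤ 4, 0 ≤ θ ≤ 2π in polar coordinates, where x = r cos(θ), y = r sin(θ), and dA = r dr dθ.

Under the substitution, the integrand becomes 14r^2, so

    ∬_D (14x^2 + 14y^2) dA = ∫_{0}^{2π} ∫_{0}^{4} (14r^2) · r dr dθ.

Inner integral (in r): ∫_{0}^{4} (14r^2) · r dr = 896.

Outer integral (in θ): ∫_{0}^{2π} (896) dθ = 1792π.

Therefore ∬_D (14x^2 + 14y^2) dA = 1792π.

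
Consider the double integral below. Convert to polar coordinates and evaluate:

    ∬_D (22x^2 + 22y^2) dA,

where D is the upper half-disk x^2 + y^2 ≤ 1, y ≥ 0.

The region D is 0 ≤ r ≤ 1, 0 ≤ θ ≤ π in polar coordinates, where x = r cos(θ), y = r sin(θ), and dA = r dr dθ.

Under the substitution, the integrand becomes 22r^2, so

    ∬_D (22x^2 + 22y^2) dA = ∫_{0}^{π} ∫_{0}^{1} (22r^2) · r dr dθ.

Inner integral (in r): ∫_{0}^{1} (22r^2) · r dr = 11/2.

Outer integral (in θ): ∫_{0}^{π} (11/2) dθ = 11π/2.

Therefore ∬_D (22x^2 + 22y^2) dA = 11π/2.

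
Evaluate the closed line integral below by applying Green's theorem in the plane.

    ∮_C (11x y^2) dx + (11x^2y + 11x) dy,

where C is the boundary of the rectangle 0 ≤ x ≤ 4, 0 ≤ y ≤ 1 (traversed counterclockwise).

Green's theorem converts the closed line integral into a double integral over the enclosed region D:

    ∮_C P dx + Q dy = ∬_D (∂Q/∂x - ∂P/∂y) dA.

Here P = 11x y^2, Q = 11x^2y + 11x, so

    ∂Q/∂x = 22x y + 11,    ∂P/∂y = 22x y,
    ∂Q/∂x - ∂P/∂y = 11.

D is the region 0 ≤ x ≤ 4, 0 ≤ y ≤ 1. Evaluating the double integral:

    ∬_D (11) dA = ∫_0^{4} ∫_0^{1} (11) dy dx.

Inner (y from 0 to 1): 11.
Outer (x from 0 to 4): 44.

Therefore ∮_C P dx + Q dy = 44.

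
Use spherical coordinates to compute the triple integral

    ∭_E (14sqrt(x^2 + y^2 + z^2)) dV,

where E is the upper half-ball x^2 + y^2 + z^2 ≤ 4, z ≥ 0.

In spherical coordinates, x = ρ sin(φ) cos(θ), y = ρ sin(φ) sin(θ), z = ρ cos(φ), and dV = ρ^2 sin(φ) dρ dφ dθ.

The integrand becomes 14ρ, so

    ∭_E (14sqrt(x^2 + y^2 + z^2)) dV = ∫_{0}^{2π} ∫_{0}^{π/2} ∫_{0}^{2} (14ρ) · ρ^2 sin(φ) dρ dφ dθ.

Inner (ρ): 56sin(φ).
Middle (φ): 56.
Outer (θ): 112π.

Therefore the triple integral equals 112π.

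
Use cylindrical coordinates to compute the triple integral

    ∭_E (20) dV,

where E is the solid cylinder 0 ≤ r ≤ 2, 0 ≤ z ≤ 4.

In cylindrical coordinates, x = r cos(θ), y = r sin(θ), z = z, and dV = r dr dθ dz.

The integrand becomes 20, so

    ∭_E (20) dV = ∫_{0}^{2π} ∫_{0}^{2} ∫_{0}^{4} (20) · r dz dr dθ.

Inner (z): 80r.
Middle (r from 0 to 2): 160.
Outer (θ): 320π.

Therefore the triple integral equals 320π.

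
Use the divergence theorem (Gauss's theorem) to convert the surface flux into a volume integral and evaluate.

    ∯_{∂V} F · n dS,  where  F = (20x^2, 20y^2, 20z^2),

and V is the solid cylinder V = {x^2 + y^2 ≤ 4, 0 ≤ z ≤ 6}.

By the divergence theorem,

    ∯_{∂V} F · n dS = ∭_V (∇ · F) dV.

Compute the divergence:
    ∇ · F = ∂F_x/∂x + ∂F_y/∂y + ∂F_z/∂z = 40x + 40y + 40z.

In cylindrical coordinates, x = r cos(θ), y = r sin(θ), z = z, dV = r dr dθ dz, with 0 ≤ r ≤ 2, 0 ≤ θ ≤ 2π, 0 ≤ z ≤ 6.

The integrand, after substitution and multiplying by the volume element, becomes (40sqrt(2)r sin(θ + π/4) + 40z) · r, so

    ∭_V (∇·F) dV = ∫_0^{2π} ∫_0^{2} ∫_0^{6} (40sqrt(2)r sin(θ + π/4) + 40z) · r dz dr dθ.

Inner (z from 0 to 6): 240r (sqrt(2)r sin(θ + π/4) + 3).
Middle (r from 0 to 2): 640sqrt(2)sin(θ + π/4) + 1440.
Outer (θ from 0 to 2π): 2880π.

Therefore ∯_{∂V} F · n dS = 2880π.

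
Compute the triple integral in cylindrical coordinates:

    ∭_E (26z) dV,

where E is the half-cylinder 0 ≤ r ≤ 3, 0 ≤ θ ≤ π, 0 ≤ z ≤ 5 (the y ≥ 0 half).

In cylindrical coordinates, x = r cos(θ), y = r sin(θ), z = z, and dV = r dr dθ dz.

The integrand becomes 26z, so

    ∭_E (26z) dV = ∫_{0}^{π} ∫_{0}^{3} ∫_{0}^{5} (26z) · r dz dr dθ.

Inner (z): 325r.
Middle (r from 0 to 3): 2925/2.
Outer (θ): 2925π/2.

Therefore the triple integral equals 2925π/2.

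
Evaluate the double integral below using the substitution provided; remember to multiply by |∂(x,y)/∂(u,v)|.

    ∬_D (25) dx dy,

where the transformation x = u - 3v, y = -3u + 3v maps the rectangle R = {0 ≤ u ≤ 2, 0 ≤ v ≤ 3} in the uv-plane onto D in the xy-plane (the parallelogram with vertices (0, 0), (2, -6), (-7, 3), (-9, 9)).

Compute the Jacobian determinant of (x, y) with respect to (u, v):

    ∂(x,y)/∂(u,v) = | 1  -3 | = (1)(3) - (-3)(-3) = -6.
                   | -3  3 |

Its absolute value is |J| = 6 (the area scaling factor).

Substituting x = u - 3v, y = -3u + 3v into the integrand,

    25 → 25,

so the integral becomes

    ∬_R (25) · |J| du dv = ∫_0^2 ∫_0^3 (150) dv du.

Inner (v): 450.
Outer (u): 900.

Therefore ∬_D (25) dx dy = 900.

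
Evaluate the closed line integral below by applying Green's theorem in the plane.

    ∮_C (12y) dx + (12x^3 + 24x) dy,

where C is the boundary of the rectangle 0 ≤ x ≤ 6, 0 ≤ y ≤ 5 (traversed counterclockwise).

Green's theorem converts the closed line integral into a double integral over the enclosed region D:

    ∮_C P dx + Q dy = ∬_D (∂Q/∂x - ∂P/∂y) dA.

Here P = 12y, Q = 12x^3 + 24x, so

    ∂Q/∂x = 36x^2 + 24,    ∂P/∂y = 12,
    ∂Q/∂x - ∂P/∂y = 36x^2 + 12.

D is the region 0 ≤ x ≤ 6, 0 ≤ y ≤ 5. Evaluating the double integral:

    ∬_D (36x^2 + 12) dA = ∫_0^{6} ∫_0^{5} (36x^2 + 12) dy dx.

Inner (y from 0 to 5): 180x^2 + 60.
Outer (x from 0 to 6): 13320.

Therefore ∮_C P dx + Q dy = 13320.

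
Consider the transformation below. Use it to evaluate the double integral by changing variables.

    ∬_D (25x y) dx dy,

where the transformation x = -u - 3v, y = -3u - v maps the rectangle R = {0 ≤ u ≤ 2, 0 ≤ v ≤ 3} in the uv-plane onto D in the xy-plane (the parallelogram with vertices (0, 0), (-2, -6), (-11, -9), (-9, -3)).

Compute the Jacobian determinant of (x, y) with respect to (u, v):

    ∂(x,y)/∂(u,v) = | -1  -3 | = (-1)(-1) - (-3)(-3) = -8.
                   | -3  -1 |

Its absolute value is |J| = 8 (the area scaling factor).

Substituting x = -u - 3v, y = -3u - v into the integrand,

    25x y → 75u^2 + 250u v + 75v^2,

so the integral becomes

    ∬_R (75u^2 + 250u v + 75v^2) · |J| du dv = ∫_0^2 ∫_0^3 (600u^2 + 2000u v + 600v^2) dv du.

Inner (v): 1800u^2 + 9000u + 5400.
Outer (u): 33600.

Therefore ∬_D (25x y) dx dy = 33600.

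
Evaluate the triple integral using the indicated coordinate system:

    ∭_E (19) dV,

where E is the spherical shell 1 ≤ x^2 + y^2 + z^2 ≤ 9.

In spherical coordinates, x = ρ sin(φ) cos(θ), y = ρ sin(φ) sin(θ), z = ρ cos(φ), and dV = ρ^2 sin(φ) dρ dφ dθ.

The integrand becomes 19, so

    ∭_E (19) dV = ∫_{0}^{2π} ∫_{0}^{π} ∫_{1}^{3} (19) · ρ^2 sin(φ) dρ dφ dθ.

Inner (ρ): 494sin(φ)/3.
Middle (φ): 988/3.
Outer (θ): 1976π/3.

Therefore the triple integral equals 1976π/3.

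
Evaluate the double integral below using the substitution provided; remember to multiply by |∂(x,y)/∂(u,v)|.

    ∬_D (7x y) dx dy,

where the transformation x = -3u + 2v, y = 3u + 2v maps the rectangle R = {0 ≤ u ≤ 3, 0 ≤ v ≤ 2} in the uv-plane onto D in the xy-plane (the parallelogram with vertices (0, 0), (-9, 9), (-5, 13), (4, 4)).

Compute the Jacobian determinant of (x, y) with respect to (u, v):

    ∂(x,y)/∂(u,v) = | -3  2 | = (-3)(2) - (2)(3) = -12.
                   | 3  2 |

Its absolute value is |J| = 12 (the area scaling factor).

Substituting x = -3u + 2v, y = 3u + 2v into the integrand,

    7x y → -63u^2 + 28v^2,

so the integral becomes

    ∬_R (-63u^2 + 28v^2) · |J| du dv = ∫_0^3 ∫_0^2 (-756u^2 + 336v^2) dv du.

Inner (v): 896 - 1512u^2.
Outer (u): -10920.

Therefore ∬_D (7x y) dx dy = -10920.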